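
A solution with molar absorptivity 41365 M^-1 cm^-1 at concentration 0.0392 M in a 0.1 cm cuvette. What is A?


A = epsilon * c * l
A = 41365 * 0.0392 * 0.1
A = 162.1508

162.1508


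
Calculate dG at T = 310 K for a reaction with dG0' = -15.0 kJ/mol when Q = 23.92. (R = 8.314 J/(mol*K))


dG = dG0' + RT * ln(Q) / 1000
dG = -15.0 + 8.314 * 310 * ln(23.92) / 1000
dG = -6.8177 kJ/mol

-6.8177 kJ/mol


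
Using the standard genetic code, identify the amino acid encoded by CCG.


Standard genetic code lookup.
Codon CCG -> Pro

Pro


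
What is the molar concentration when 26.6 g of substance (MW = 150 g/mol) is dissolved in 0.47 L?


C = (mass / MW) / volume
C = (26.6 / 150) / 0.47
C = 0.3773 M

0.3773 M


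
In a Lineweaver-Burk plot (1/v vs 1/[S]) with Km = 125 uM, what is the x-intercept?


x-intercept = -1/Km
= -1/125
= -0.008 1/uM

-0.008 1/uM


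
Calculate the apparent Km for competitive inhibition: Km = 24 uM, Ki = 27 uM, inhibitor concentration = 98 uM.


Km_app = Km * (1 + [I]/Ki)
Km_app = 24 * (1 + 98/27)
Km_app = 111.1111 uM

111.1111 uM


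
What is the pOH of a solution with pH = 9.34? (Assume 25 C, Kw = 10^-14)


pOH = 14 - pH
pOH = 14 - 9.34
pOH = 4.66

4.66


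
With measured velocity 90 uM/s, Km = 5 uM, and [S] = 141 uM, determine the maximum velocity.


Vmax = v * (Km + [S]) / [S]
Vmax = 90 * (5 + 141) / 141
Vmax = 93.1915 uM/s

93.1915 uM/s


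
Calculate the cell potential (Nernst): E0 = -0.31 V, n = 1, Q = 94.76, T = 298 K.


E = E0 - (RT/nF) * ln(Q)
E = -0.31 - (8.314 * 298 / (1 * 96485)) * ln(94.76)
E = -0.4269 V

-0.4269 V


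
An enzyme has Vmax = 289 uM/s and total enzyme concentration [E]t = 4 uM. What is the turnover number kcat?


kcat = Vmax / [E]t
kcat = 289 / 4
kcat = 72.25 s^-1

72.25 s^-1


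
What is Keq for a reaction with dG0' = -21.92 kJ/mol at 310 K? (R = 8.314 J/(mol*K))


Keq = exp(-dG0 * 1000 / (R * T))
Keq = exp(-(-21.92) * 1000 / (8.314 * 310))
Keq = 4938.874

4938.874


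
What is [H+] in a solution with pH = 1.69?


[H+] = 10^(-pH)
[H+] = 10^(-1.69)
[H+] = 0.0204 M

0.0204 M


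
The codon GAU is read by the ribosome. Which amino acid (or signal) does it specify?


Standard genetic code lookup.
Codon GAU -> Asp

Asp


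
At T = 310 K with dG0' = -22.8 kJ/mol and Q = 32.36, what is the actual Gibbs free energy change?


dG = dG0' + RT * ln(Q) / 1000
dG = -22.8 + 8.314 * 310 * ln(32.36) / 1000
dG = -13.8388 kJ/mol

-13.8388 kJ/mol


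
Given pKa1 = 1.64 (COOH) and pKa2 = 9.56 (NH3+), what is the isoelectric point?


pI = (pKa1 + pKa2) / 2
pI = (1.64 + 9.56) / 2
pI = 5.6

5.6


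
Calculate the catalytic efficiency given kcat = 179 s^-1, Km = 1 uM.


Catalytic efficiency = kcat / Km
= 179 / 1
= 179.0 uM^-1*s^-1

179.0 uM^-1*s^-1


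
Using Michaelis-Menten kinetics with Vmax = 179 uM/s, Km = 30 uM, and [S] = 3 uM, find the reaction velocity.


v = Vmax * [S] / (Km + [S])
v = 179 * 3 / (30 + 3)
v = 16.2727 uM/s

16.2727 uM/s


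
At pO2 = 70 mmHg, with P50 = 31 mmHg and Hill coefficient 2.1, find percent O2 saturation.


Y = pO2^n / (P50^n + pO2^n)
Y = 70^2.1 / (31^2.1 + 70^2.1)
Y = 84.69%

84.69%


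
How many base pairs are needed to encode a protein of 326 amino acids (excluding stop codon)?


Each amino acid = 1 codon = 3 bp
bp = 326 * 3 = 978 bp

978 bp


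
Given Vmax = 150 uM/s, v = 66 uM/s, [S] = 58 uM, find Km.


Km = [S] * (Vmax - v) / v
Km = 58 * (150 - 66) / 66
Km = 73.8182 uM

73.8182 uM


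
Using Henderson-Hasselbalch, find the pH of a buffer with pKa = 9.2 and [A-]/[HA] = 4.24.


pH = pKa + log10([A-]/[HA])
pH = 9.2 + log10(4.24)
pH = 9.8274

9.8274


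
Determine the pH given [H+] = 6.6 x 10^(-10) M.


pH = -log10([H+])
pH = -log10(6.6 x 10^(-10))
pH = 9.1805

9.1805


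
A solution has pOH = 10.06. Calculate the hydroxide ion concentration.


[OH-] = 10^(-pOH)
[OH-] = 10^(-10.06)
[OH-] = 8.710e-11 M

8.710e-11 M


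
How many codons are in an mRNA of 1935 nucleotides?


codons = nucleotides / 3
codons = 1935 / 3 = 645

645


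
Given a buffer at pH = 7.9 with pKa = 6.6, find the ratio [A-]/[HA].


[A-]/[HA] = 10^(pH - pKa)
= 10^(7.9 - 6.6)
= 19.9526

19.9526


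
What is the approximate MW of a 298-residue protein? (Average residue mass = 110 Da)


MW = n_residues * 110 Da
MW = 298 * 110
MW = 32780 Da

32780 Da


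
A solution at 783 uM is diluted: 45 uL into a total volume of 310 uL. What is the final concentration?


C2 = C1 * V1 / V2
C2 = 783 * 45 / 310
C2 = 113.6613 uM

113.6613 uM


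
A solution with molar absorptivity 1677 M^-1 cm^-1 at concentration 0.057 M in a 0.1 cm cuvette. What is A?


A = epsilon * c * l
A = 1677 * 0.057 * 0.1
A = 9.5589

9.5589


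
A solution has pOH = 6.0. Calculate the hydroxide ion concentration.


[OH-] = 10^(-pOH)
[OH-] = 10^(-6.0)
[OH-] = 1.000e-06 M

1.000e-06 M


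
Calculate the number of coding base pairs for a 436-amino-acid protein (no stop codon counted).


Each amino acid = 1 codon = 3 bp
bp = 436 * 3 = 1308 bp

1308 bp


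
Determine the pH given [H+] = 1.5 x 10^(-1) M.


pH = -log10([H+])
pH = -log10(1.5 x 10^(-1))
pH = 0.8239

0.8239


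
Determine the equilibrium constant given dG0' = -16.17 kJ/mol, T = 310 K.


Keq = exp(-dG0 * 1000 / (R * T))
Keq = exp(-(-16.17) * 1000 / (8.314 * 310))
Keq = 530.5479

530.5479


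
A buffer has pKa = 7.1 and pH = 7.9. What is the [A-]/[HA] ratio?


[A-]/[HA] = 10^(pH - pKa)
= 10^(7.9 - 7.1)
= 6.3096

6.3096


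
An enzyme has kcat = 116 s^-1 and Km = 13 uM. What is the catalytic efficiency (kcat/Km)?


Catalytic efficiency = kcat / Km
= 116 / 13
= 8.9231 uM^-1*s^-1

8.9231 uM^-1*s^-1


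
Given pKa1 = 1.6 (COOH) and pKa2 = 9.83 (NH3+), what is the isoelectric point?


pI = (pKa1 + pKa2) / 2
pI = (1.6 + 9.83) / 2
pI = 5.715

5.715


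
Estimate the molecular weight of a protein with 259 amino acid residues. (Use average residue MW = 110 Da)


MW = n_residues * 110 Da
MW = 259 * 110
MW = 28490 Da

28490 Da


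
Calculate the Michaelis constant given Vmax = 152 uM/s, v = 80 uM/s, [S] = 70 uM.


Km = [S] * (Vmax - v) / v
Km = 70 * (152 - 80) / 80
Km = 63.0 uM

63.0 uM


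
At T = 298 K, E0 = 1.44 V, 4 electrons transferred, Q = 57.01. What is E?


E = E0 - (RT/nF) * ln(Q)
E = 1.44 - (8.314 * 298 / (4 * 96485)) * ln(57.01)
E = 1.414 V

1.414 V


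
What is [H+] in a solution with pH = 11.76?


[H+] = 10^(-pH)
[H+] = 10^(-11.76)
[H+] = 1.738e-12 M

1.738e-12 M


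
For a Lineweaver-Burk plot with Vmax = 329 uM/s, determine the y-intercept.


y-intercept = 1/Vmax
= 1/329
= 0.003 s/uM

0.003 s/uM


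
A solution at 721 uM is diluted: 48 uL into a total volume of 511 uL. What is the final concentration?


C2 = C1 * V1 / V2
C2 = 721 * 48 / 511
C2 = 67.726 uM

67.726 uM


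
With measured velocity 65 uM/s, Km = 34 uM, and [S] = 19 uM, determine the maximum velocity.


Vmax = v * (Km + [S]) / [S]
Vmax = 65 * (34 + 19) / 19
Vmax = 181.3158 uM/s

181.3158 uM/s


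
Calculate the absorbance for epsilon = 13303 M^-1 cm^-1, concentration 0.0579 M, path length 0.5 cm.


A = epsilon * c * l
A = 13303 * 0.0579 * 0.5
A = 385.1218

385.1218


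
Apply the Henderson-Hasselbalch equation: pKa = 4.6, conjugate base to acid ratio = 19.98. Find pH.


pH = pKa + log10([A-]/[HA])
pH = 4.6 + log10(19.98)
pH = 5.9006

5.9006


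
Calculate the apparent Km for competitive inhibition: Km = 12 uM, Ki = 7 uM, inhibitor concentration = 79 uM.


Km_app = Km * (1 + [I]/Ki)
Km_app = 12 * (1 + 79/7)
Km_app = 147.4286 uM

147.4286 uM


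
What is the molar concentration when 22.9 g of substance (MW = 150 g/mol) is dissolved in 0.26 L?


C = (mass / MW) / volume
C = (22.9 / 150) / 0.26
C = 0.5872 M

0.5872 M


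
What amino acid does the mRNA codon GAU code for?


Standard genetic code lookup.
Codon GAU -> Asp

Asp


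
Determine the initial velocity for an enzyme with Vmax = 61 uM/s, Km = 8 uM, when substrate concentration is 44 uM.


v = Vmax * [S] / (Km + [S])
v = 61 * 44 / (8 + 44)
v = 51.6154 uM/s

51.6154 uM/s


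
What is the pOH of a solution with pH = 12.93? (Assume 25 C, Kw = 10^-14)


pOH = 14 - pH
pOH = 14 - 12.93
pOH = 1.07

1.07


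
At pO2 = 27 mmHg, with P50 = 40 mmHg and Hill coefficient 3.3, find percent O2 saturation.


Y = pO2^n / (P50^n + pO2^n)
Y = 27^3.3 / (40^3.3 + 27^3.3)
Y = 21.47%

21.47%


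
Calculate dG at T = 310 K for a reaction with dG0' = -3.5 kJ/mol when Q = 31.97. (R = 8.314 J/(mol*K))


dG = dG0' + RT * ln(Q) / 1000
dG = -3.5 + 8.314 * 310 * ln(31.97) / 1000
dG = 5.43 kJ/mol

5.43 kJ/mol


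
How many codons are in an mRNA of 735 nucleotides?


codons = nucleotides / 3
codons = 735 / 3 = 245

245


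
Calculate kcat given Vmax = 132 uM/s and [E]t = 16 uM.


kcat = Vmax / [E]t
kcat = 132 / 16
kcat = 8.25 s^-1

8.25 s^-1


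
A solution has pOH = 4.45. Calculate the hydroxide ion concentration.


[OH-] = 10^(-pOH)
[OH-] = 10^(-4.45)
[OH-] = 3.548e-05 M

3.548e-05 M


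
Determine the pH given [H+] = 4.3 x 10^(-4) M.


pH = -log10([H+])
pH = -log10(4.3 x 10^(-4))
pH = 3.3665

3.3665


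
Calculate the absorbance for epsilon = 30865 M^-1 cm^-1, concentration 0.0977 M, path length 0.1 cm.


A = epsilon * c * l
A = 30865 * 0.0977 * 0.1
A = 301.551

301.551


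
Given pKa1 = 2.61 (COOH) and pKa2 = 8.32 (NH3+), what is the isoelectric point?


pI = (pKa1 + pKa2) / 2
pI = (2.61 + 8.32) / 2
pI = 5.465

5.465


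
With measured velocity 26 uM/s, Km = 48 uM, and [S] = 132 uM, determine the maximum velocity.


Vmax = v * (Km + [S]) / [S]
Vmax = 26 * (48 + 132) / 132
Vmax = 35.4545 uM/s

35.4545 uM/s


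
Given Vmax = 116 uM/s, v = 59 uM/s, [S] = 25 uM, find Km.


Km = [S] * (Vmax - v) / v
Km = 25 * (116 - 59) / 59
Km = 24.1525 uM

24.1525 uM


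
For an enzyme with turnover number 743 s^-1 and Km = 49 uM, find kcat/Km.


Catalytic efficiency = kcat / Km
= 743 / 49
= 15.1633 uM^-1*s^-1

15.1633 uM^-1*s^-1


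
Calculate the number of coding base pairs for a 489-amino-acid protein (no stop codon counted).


Each amino acid = 1 codon = 3 bp
bp = 489 * 3 = 1467 bp

1467 bp


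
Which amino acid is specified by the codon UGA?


Standard genetic code lookup.
Codon UGA -> Stop

Stop


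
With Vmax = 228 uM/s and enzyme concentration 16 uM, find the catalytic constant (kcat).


kcat = Vmax / [E]t
kcat = 228 / 16
kcat = 14.25 s^-1

14.25 s^-1


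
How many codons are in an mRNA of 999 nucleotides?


codons = nucleotides / 3
codons = 999 / 3 = 333

333


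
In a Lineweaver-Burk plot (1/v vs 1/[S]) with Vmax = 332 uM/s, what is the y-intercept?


y-intercept = 1/Vmax
= 1/332
= 0.003 s/uM

0.003 s/uM


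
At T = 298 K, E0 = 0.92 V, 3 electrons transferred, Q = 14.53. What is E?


E = E0 - (RT/nF) * ln(Q)
E = 0.92 - (8.314 * 298 / (3 * 96485)) * ln(14.53)
E = 0.8971 V

0.8971 V


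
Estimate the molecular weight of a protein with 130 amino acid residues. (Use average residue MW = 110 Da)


MW = n_residues * 110 Da
MW = 130 * 110
MW = 14300 Da

14300 Da


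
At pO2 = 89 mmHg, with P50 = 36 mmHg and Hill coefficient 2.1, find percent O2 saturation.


Y = pO2^n / (P50^n + pO2^n)
Y = 89^2.1 / (36^2.1 + 89^2.1)
Y = 87.0%

87.0%


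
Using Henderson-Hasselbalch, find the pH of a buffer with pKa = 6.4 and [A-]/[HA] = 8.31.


pH = pKa + log10([A-]/[HA])
pH = 6.4 + log10(8.31)
pH = 7.3196

7.3196


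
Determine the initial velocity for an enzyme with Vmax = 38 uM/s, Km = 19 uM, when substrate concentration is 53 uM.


v = Vmax * [S] / (Km + [S])
v = 38 * 53 / (19 + 53)
v = 27.9722 uM/s

27.9722 uM/s


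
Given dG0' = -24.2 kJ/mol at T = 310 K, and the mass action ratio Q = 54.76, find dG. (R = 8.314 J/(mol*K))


dG = dG0' + RT * ln(Q) / 1000
dG = -24.2 + 8.314 * 310 * ln(54.76) / 1000
dG = -13.883 kJ/mol

-13.883 kJ/mol


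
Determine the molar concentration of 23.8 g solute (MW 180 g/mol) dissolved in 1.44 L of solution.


C = (mass / MW) / volume
C = (23.8 / 180) / 1.44
C = 0.0918 M

0.0918 M


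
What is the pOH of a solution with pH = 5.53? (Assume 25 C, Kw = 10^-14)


pOH = 14 - pH
pOH = 14 - 5.53
pOH = 8.47

8.47


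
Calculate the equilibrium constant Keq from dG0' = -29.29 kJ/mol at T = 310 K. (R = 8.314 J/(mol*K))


Keq = exp(-dG0 * 1000 / (R * T))
Keq = exp(-(-29.29) * 1000 / (8.314 * 310))
Keq = 86200.3911

86200.3911


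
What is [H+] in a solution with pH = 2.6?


[H+] = 10^(-pH)
[H+] = 10^(-2.6)
[H+] = 0.0025 M

0.0025 M


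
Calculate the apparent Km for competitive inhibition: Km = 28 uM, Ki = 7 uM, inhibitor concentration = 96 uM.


Km_app = Km * (1 + [I]/Ki)
Km_app = 28 * (1 + 96/7)
Km_app = 412.0 uM

412.0 uM


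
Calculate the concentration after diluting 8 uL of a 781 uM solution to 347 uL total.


C2 = C1 * V1 / V2
C2 = 781 * 8 / 347
C2 = 18.0058 uM

18.0058 uM


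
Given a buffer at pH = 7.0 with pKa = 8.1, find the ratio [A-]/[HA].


[A-]/[HA] = 10^(pH - pKa)
= 10^(7.0 - 8.1)
= 0.0794

0.0794


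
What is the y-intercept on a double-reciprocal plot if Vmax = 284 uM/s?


y-intercept = 1/Vmax
= 1/284
= 0.0035 s/uM

0.0035 s/uM


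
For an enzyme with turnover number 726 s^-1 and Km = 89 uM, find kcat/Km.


Catalytic efficiency = kcat / Km
= 726 / 89
= 8.1573 uM^-1*s^-1

8.1573 uM^-1*s^-1


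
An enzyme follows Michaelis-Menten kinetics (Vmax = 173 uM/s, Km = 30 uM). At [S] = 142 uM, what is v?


v = Vmax * [S] / (Km + [S])
v = 173 * 142 / (30 + 142)
v = 142.8256 uM/s

142.8256 uM/s


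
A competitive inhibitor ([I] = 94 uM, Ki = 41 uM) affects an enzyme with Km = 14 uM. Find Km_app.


Km_app = Km * (1 + [I]/Ki)
Km_app = 14 * (1 + 94/41)
Km_app = 46.0976 uM

46.0976 uM


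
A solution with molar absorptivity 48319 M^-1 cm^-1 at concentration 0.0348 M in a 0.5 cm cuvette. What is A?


A = epsilon * c * l
A = 48319 * 0.0348 * 0.5
A = 840.7506

840.7506


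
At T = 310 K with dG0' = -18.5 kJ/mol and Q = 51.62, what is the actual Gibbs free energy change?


dG = dG0' + RT * ln(Q) / 1000
dG = -18.5 + 8.314 * 310 * ln(51.62) / 1000
dG = -8.3352 kJ/mol

-8.3352 kJ/mol


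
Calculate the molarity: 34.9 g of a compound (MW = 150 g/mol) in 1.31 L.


C = (mass / MW) / volume
C = (34.9 / 150) / 1.31
C = 0.1776 M

0.1776 M


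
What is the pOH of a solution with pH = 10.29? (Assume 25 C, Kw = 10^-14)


pOH = 14 - pH
pOH = 14 - 10.29
pOH = 3.71

3.71


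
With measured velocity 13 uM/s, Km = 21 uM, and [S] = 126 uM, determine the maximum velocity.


Vmax = v * (Km + [S]) / [S]
Vmax = 13 * (21 + 126) / 126
Vmax = 15.1667 uM/s

15.1667 uM/s


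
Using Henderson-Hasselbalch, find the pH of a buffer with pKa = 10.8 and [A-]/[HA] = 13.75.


pH = pKa + log10([A-]/[HA])
pH = 10.8 + log10(13.75)
pH = 11.9383

11.9383


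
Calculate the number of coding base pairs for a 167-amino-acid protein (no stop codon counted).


Each amino acid = 1 codon = 3 bp
bp = 167 * 3 = 501 bp

501 bp


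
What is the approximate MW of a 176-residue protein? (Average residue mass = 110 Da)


MW = n_residues * 110 Da
MW = 176 * 110
MW = 19360 Da

19360 Da


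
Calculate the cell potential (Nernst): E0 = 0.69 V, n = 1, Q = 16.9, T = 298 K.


E = E0 - (RT/nF) * ln(Q)
E = 0.69 - (8.314 * 298 / (1 * 96485)) * ln(16.9)
E = 0.6174 V

0.6174 V


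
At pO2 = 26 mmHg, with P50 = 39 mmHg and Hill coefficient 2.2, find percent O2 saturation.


Y = pO2^n / (P50^n + pO2^n)
Y = 26^2.2 / (39^2.2 + 26^2.2)
Y = 29.07%

29.07%


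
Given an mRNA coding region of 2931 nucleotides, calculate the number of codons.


codons = nucleotides / 3
codons = 2931 / 3 = 977

977


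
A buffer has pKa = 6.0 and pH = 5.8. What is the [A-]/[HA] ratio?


[A-]/[HA] = 10^(pH - pKa)
= 10^(5.8 - 6.0)
= 0.631

0.631


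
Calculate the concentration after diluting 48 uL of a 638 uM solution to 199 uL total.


C2 = C1 * V1 / V2
C2 = 638 * 48 / 199
C2 = 153.8894 uM

153.8894 uM


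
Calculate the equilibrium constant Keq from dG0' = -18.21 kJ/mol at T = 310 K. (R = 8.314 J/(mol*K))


Keq = exp(-dG0 * 1000 / (R * T))
Keq = exp(-(-18.21) * 1000 / (8.314 * 310))
Keq = 1170.7783

1170.7783


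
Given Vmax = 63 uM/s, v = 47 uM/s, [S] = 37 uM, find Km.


Km = [S] * (Vmax - v) / v
Km = 37 * (63 - 47) / 47
Km = 12.5957 uM

12.5957 uM


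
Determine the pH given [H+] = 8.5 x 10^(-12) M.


pH = -log10([H+])
pH = -log10(8.5 x 10^(-12))
pH = 11.0706

11.0706


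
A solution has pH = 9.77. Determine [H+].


[H+] = 10^(-pH)
[H+] = 10^(-9.77)
[H+] = 1.698e-10 M

1.698e-10 M


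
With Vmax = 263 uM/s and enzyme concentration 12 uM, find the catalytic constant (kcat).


kcat = Vmax / [E]t
kcat = 263 / 12
kcat = 21.9167 s^-1

21.9167 s^-1


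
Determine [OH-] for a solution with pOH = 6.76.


[OH-] = 10^(-pOH)
[OH-] = 10^(-6.76)
[OH-] = 1.738e-07 M

1.738e-07 M


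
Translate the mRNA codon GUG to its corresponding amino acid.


Standard genetic code lookup.
Codon GUG -> Val

Val


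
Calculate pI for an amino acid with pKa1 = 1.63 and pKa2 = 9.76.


pI = (pKa1 + pKa2) / 2
pI = (1.63 + 9.76) / 2
pI = 5.695

5.695


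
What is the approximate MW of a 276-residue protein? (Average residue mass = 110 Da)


MW = n_residues * 110 Da
MW = 276 * 110
MW = 30360 Da

30360 Da


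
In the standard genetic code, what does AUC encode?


Standard genetic code lookup.
Codon AUC -> Ile

Ile


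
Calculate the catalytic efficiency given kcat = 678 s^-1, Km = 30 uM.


Catalytic efficiency = kcat / Km
= 678 / 30
= 22.6 uM^-1*s^-1

22.6 uM^-1*s^-1


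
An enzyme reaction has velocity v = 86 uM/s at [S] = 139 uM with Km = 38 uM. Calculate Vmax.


Vmax = v * (Km + [S]) / [S]
Vmax = 86 * (38 + 139) / 139
Vmax = 109.5108 uM/s

109.5108 uM/s


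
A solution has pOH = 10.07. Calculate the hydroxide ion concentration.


[OH-] = 10^(-pOH)
[OH-] = 10^(-10.07)
[OH-] = 8.511e-11 M

8.511e-11 M


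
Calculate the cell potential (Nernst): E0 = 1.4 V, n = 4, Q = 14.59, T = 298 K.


E = E0 - (RT/nF) * ln(Q)
E = 1.4 - (8.314 * 298 / (4 * 96485)) * ln(14.59)
E = 1.3828 V

1.3828 V


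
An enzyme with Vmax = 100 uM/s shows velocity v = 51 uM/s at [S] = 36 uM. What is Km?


Km = [S] * (Vmax - v) / v
Km = 36 * (100 - 51) / 51
Km = 34.5882 uM

34.5882 uM


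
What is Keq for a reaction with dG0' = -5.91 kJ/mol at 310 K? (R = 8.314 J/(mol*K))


Keq = exp(-dG0 * 1000 / (R * T))
Keq = exp(-(-5.91) * 1000 / (8.314 * 310))
Keq = 9.9052

9.9052


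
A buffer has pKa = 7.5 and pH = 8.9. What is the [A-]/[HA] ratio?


[A-]/[HA] = 10^(pH - pKa)
= 10^(8.9 - 7.5)
= 25.1189

25.1189


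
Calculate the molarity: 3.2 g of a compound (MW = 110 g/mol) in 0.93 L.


C = (mass / MW) / volume
C = (3.2 / 110) / 0.93
C = 0.0313 M

0.0313 M


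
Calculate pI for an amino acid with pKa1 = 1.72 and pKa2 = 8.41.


pI = (pKa1 + pKa2) / 2
pI = (1.72 + 8.41) / 2
pI = 5.065

5.065


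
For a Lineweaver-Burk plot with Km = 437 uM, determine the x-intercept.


x-intercept = -1/Km
= -1/437
= -0.0023 1/uM

-0.0023 1/uM


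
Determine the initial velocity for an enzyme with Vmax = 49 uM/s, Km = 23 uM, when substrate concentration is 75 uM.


v = Vmax * [S] / (Km + [S])
v = 49 * 75 / (23 + 75)
v = 37.5 uM/s

37.5 uM/s


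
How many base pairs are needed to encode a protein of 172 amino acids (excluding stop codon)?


Each amino acid = 1 codon = 3 bp
bp = 172 * 3 = 516 bp

516 bp


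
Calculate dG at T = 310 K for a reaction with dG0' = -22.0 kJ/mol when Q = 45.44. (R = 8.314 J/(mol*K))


dG = dG0' + RT * ln(Q) / 1000
dG = -22.0 + 8.314 * 310 * ln(45.44) / 1000
dG = -12.1639 kJ/mol

-12.1639 kJ/mol


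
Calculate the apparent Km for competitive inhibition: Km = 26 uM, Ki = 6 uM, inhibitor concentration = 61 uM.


Km_app = Km * (1 + [I]/Ki)
Km_app = 26 * (1 + 61/6)
Km_app = 290.3333 uM

290.3333 uM


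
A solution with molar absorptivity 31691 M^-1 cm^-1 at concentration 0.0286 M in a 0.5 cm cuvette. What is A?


A = epsilon * c * l
A = 31691 * 0.0286 * 0.5
A = 453.1813

453.1813


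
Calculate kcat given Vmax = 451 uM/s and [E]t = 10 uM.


kcat = Vmax / [E]t
kcat = 451 / 10
kcat = 45.1 s^-1

45.1 s^-1


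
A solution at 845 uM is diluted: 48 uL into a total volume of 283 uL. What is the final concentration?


C2 = C1 * V1 / V2
C2 = 845 * 48 / 283
C2 = 143.3216 uM

143.3216 uM


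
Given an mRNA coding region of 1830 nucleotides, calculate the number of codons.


codons = nucleotides / 3
codons = 1830 / 3 = 610

610


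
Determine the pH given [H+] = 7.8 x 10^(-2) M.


pH = -log10([H+])
pH = -log10(7.8 x 10^(-2))
pH = 1.1079

1.1079


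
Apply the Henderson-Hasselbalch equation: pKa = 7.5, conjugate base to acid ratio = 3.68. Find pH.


pH = pKa + log10([A-]/[HA])
pH = 7.5 + log10(3.68)
pH = 8.0658

8.0658


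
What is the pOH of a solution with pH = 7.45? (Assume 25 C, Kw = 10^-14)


pOH = 14 - pH
pOH = 14 - 7.45
pOH = 6.55

6.55


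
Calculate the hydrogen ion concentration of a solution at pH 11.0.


[H+] = 10^(-pH)
[H+] = 10^(-11.0)
[H+] = 1.000e-11 M

1.000e-11 M


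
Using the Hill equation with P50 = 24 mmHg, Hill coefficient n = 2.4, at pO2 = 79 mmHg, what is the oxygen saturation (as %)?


Y = pO2^n / (P50^n + pO2^n)
Y = 79^2.4 / (24^2.4 + 79^2.4)
Y = 94.58%

94.58%


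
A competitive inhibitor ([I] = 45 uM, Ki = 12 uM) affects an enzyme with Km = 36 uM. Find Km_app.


Km_app = Km * (1 + [I]/Ki)
Km_app = 36 * (1 + 45/12)
Km_app = 171.0 uM

171.0 uM


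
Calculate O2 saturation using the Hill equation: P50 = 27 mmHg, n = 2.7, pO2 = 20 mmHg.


Y = pO2^n / (P50^n + pO2^n)
Y = 20^2.7 / (27^2.7 + 20^2.7)
Y = 30.78%

30.78%


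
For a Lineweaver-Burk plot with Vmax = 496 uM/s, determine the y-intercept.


y-intercept = 1/Vmax
= 1/496
= 0.002 s/uM

0.002 s/uM


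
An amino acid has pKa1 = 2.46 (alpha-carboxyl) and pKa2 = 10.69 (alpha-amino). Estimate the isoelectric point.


pI = (pKa1 + pKa2) / 2
pI = (2.46 + 10.69) / 2
pI = 6.575

6.575


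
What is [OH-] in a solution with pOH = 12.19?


[OH-] = 10^(-pOH)
[OH-] = 10^(-12.19)
[OH-] = 6.457e-13 M

6.457e-13 M


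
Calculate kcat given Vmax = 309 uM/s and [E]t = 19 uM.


kcat = Vmax / [E]t
kcat = 309 / 19
kcat = 16.2632 s^-1

16.2632 s^-1


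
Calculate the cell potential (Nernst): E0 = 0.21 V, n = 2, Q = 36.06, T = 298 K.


E = E0 - (RT/nF) * ln(Q)
E = 0.21 - (8.314 * 298 / (2 * 96485)) * ln(36.06)
E = 0.164 V

0.164 V


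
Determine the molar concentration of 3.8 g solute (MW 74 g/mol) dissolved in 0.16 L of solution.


C = (mass / MW) / volume
C = (3.8 / 74) / 0.16
C = 0.3209 M

0.3209 M


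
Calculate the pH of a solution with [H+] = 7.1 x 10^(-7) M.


pH = -log10([H+])
pH = -log10(7.1 x 10^(-7))
pH = 6.1487

6.1487


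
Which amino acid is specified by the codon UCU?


Standard genetic code lookup.
Codon UCU -> Ser

Ser


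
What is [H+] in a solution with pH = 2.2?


[H+] = 10^(-pH)
[H+] = 10^(-2.2)
[H+] = 0.0063 M

0.0063 M


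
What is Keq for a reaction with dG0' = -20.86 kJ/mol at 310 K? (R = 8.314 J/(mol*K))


Keq = exp(-dG0 * 1000 / (R * T))
Keq = exp(-(-20.86) * 1000 / (8.314 * 310))
Keq = 3273.5029

3273.5029


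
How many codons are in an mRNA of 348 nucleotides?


codons = nucleotides / 3
codons = 348 / 3 = 116

116


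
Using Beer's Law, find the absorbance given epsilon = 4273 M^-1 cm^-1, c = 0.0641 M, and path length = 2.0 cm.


A = epsilon * c * l
A = 4273 * 0.0641 * 2.0
A = 547.7986

547.7986


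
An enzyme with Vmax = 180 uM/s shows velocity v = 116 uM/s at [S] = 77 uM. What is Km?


Km = [S] * (Vmax - v) / v
Km = 77 * (180 - 116) / 116
Km = 42.4828 uM

42.4828 uM


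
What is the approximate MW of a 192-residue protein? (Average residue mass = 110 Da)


MW = n_residues * 110 Da
MW = 192 * 110
MW = 21120 Da

21120 Da


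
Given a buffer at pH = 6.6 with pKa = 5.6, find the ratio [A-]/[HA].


[A-]/[HA] = 10^(pH - pKa)
= 10^(6.6 - 5.6)
= 10.0

10.0


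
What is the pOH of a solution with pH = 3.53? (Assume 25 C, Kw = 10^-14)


pOH = 14 - pH
pOH = 14 - 3.53
pOH = 10.47

10.47


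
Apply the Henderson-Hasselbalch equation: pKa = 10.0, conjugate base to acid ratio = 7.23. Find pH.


pH = pKa + log10([A-]/[HA])
pH = 10.0 + log10(7.23)
pH = 10.8591

10.8591


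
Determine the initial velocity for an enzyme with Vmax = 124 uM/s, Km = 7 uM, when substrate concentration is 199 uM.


v = Vmax * [S] / (Km + [S])
v = 124 * 199 / (7 + 199)
v = 119.7864 uM/s

119.7864 uM/s


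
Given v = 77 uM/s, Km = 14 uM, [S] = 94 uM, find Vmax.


Vmax = v * (Km + [S]) / [S]
Vmax = 77 * (14 + 94) / 94
Vmax = 88.4681 uM/s

88.4681 uM/s


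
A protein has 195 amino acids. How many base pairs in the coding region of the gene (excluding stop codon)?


Each amino acid = 1 codon = 3 bp
bp = 195 * 3 = 585 bp

585 bp


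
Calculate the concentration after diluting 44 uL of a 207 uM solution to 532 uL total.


C2 = C1 * V1 / V2
C2 = 207 * 44 / 532
C2 = 17.1203 uM

17.1203 uM


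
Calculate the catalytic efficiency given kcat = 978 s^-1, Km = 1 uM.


Catalytic efficiency = kcat / Km
= 978 / 1
= 978.0 uM^-1*s^-1

978.0 uM^-1*s^-1


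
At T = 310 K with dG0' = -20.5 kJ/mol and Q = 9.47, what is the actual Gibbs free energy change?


dG = dG0' + RT * ln(Q) / 1000
dG = -20.5 + 8.314 * 310 * ln(9.47) / 1000
dG = -14.7058 kJ/mol

-14.7058 kJ/mol


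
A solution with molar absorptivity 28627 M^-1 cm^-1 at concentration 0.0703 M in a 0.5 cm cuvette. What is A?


A = epsilon * c * l
A = 28627 * 0.0703 * 0.5
A = 1006.2391

1006.2391


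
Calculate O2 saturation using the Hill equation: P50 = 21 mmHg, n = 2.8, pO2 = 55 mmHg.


Y = pO2^n / (P50^n + pO2^n)
Y = 55^2.8 / (21^2.8 + 55^2.8)
Y = 93.68%

93.68%


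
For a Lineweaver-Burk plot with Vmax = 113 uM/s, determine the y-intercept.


y-intercept = 1/Vmax
= 1/113
= 0.0088 s/uM

0.0088 s/uM


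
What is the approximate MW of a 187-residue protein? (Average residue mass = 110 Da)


MW = n_residues * 110 Da
MW = 187 * 110
MW = 20570 Da

20570 Da


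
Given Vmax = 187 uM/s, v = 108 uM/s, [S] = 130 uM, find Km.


Km = [S] * (Vmax - v) / v
Km = 130 * (187 - 108) / 108
Km = 95.0926 uM

95.0926 uM


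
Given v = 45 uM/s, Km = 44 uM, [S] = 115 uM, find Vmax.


Vmax = v * (Km + [S]) / [S]
Vmax = 45 * (44 + 115) / 115
Vmax = 62.2174 uM/s

62.2174 uM/s


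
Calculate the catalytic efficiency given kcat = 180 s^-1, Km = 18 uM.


Catalytic efficiency = kcat / Km
= 180 / 18
= 10.0 uM^-1*s^-1

10.0 uM^-1*s^-1


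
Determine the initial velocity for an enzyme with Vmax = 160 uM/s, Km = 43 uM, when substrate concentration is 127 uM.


v = Vmax * [S] / (Km + [S])
v = 160 * 127 / (43 + 127)
v = 119.5294 uM/s

119.5294 uM/s


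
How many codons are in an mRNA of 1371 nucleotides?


codons = nucleotides / 3
codons = 1371 / 3 = 457

457


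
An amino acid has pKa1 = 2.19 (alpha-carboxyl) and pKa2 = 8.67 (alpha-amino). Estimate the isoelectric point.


pI = (pKa1 + pKa2) / 2
pI = (2.19 + 8.67) / 2
pI = 5.43

5.43


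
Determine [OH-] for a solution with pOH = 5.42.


[OH-] = 10^(-pOH)
[OH-] = 10^(-5.42)
[OH-] = 3.802e-06 M

3.802e-06 M


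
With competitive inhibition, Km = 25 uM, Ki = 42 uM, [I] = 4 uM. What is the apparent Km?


Km_app = Km * (1 + [I]/Ki)
Km_app = 25 * (1 + 4/42)
Km_app = 27.381 uM

27.381 uM


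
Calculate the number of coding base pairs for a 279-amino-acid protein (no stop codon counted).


Each amino acid = 1 codon = 3 bp
bp = 279 * 3 = 837 bp

837 bp


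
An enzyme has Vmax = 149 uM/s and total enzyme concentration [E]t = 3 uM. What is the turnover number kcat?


kcat = Vmax / [E]t
kcat = 149 / 3
kcat = 49.6667 s^-1

49.6667 s^-1


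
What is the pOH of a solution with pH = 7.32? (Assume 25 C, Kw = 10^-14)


pOH = 14 - pH
pOH = 14 - 7.32
pOH = 6.68

6.68


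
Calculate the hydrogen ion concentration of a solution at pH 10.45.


[H+] = 10^(-pH)
[H+] = 10^(-10.45)
[H+] = 3.548e-11 M

3.548e-11 M


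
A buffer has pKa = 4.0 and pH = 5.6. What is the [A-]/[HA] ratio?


[A-]/[HA] = 10^(pH - pKa)
= 10^(5.6 - 4.0)
= 39.8107

39.8107


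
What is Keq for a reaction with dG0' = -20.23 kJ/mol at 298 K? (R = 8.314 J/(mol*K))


Keq = exp(-dG0 * 1000 / (R * T))
Keq = exp(-(-20.23) * 1000 / (8.314 * 298))
Keq = 3516.6078

3516.6078


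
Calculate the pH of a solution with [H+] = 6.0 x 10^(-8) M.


pH = -log10([H+])
pH = -log10(6.0 x 10^(-8))
pH = 7.2218

7.2218


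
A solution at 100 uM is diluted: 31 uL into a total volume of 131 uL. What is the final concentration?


C2 = C1 * V1 / V2
C2 = 100 * 31 / 131
C2 = 23.6641 uM

23.6641 uM


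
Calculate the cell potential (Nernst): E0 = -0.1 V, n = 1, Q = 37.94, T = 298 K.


E = E0 - (RT/nF) * ln(Q)
E = -0.1 - (8.314 * 298 / (1 * 96485)) * ln(37.94)
E = -0.1934 V

-0.1934 V


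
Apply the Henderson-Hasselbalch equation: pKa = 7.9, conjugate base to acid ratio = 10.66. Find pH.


pH = pKa + log10([A-]/[HA])
pH = 7.9 + log10(10.66)
pH = 8.9278

8.9278


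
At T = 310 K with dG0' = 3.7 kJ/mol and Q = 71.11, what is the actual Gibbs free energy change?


dG = dG0' + RT * ln(Q) / 1000
dG = 3.7 + 8.314 * 310 * ln(71.11) / 1000
dG = 14.6904 kJ/mol

14.6904 kJ/mol


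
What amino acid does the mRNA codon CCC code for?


Standard genetic code lookup.
Codon CCC -> Pro

Pro


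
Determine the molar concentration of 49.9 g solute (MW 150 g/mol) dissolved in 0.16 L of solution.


C = (mass / MW) / volume
C = (49.9 / 150) / 0.16
C = 2.0792 M

2.0792 M


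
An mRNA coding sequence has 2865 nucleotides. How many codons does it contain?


codons = nucleotides / 3
codons = 2865 / 3 = 955

955


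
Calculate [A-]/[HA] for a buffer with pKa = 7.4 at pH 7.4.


[A-]/[HA] = 10^(pH - pKa)
= 10^(7.4 - 7.4)
= 1.0

1.0


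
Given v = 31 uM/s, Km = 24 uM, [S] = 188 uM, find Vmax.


Vmax = v * (Km + [S]) / [S]
Vmax = 31 * (24 + 188) / 188
Vmax = 34.9574 uM/s

34.9574 uM/s


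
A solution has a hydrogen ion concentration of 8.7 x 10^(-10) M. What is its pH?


pH = -log10([H+])
pH = -log10(8.7 x 10^(-10))
pH = 9.0605

9.0605


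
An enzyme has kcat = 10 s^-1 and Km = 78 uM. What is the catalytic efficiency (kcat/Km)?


Catalytic efficiency = kcat / Km
= 10 / 78
= 0.1282 uM^-1*s^-1

0.1282 uM^-1*s^-1


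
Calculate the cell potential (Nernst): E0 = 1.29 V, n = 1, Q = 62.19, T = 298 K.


E = E0 - (RT/nF) * ln(Q)
E = 1.29 - (8.314 * 298 / (1 * 96485)) * ln(62.19)
E = 1.1839 V

1.1839 V


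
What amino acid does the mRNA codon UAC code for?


Standard genetic code lookup.
Codon UAC -> Tyr

Tyr


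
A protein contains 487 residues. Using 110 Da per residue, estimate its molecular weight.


MW = n_residues * 110 Da
MW = 487 * 110
MW = 53570 Da

53570 Da


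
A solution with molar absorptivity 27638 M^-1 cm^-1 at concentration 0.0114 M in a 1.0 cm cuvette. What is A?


A = epsilon * c * l
A = 27638 * 0.0114 * 1.0
A = 315.0732

315.0732


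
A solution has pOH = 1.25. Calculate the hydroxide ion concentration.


[OH-] = 10^(-pOH)
[OH-] = 10^(-1.25)
[OH-] = 0.0562 M

0.0562 M


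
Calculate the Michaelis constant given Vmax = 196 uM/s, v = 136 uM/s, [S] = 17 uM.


Km = [S] * (Vmax - v) / v
Km = 17 * (196 - 136) / 136
Km = 7.5 uM

7.5 uM


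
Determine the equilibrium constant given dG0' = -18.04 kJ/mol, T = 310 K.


Keq = exp(-dG0 * 1000 / (R * T))
Keq = exp(-(-18.04) * 1000 / (8.314 * 310))
Keq = 1096.0461

1096.0461


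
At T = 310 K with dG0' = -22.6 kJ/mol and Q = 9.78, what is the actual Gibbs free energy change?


dG = dG0' + RT * ln(Q) / 1000
dG = -22.6 + 8.314 * 310 * ln(9.78) / 1000
dG = -16.7228 kJ/mol

-16.7228 kJ/mol


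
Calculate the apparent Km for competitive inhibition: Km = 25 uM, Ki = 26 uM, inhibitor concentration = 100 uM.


Km_app = Km * (1 + [I]/Ki)
Km_app = 25 * (1 + 100/26)
Km_app = 121.1538 uM

121.1538 uM


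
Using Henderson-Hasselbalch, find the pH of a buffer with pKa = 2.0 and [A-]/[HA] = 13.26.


pH = pKa + log10([A-]/[HA])
pH = 2.0 + log10(13.26)
pH = 3.1225

3.1225


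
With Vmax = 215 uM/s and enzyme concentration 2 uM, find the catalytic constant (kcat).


kcat = Vmax / [E]t
kcat = 215 / 2
kcat = 107.5 s^-1

107.5 s^-1


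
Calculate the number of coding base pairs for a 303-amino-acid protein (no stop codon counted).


Each amino acid = 1 codon = 3 bp
bp = 303 * 3 = 909 bp

909 bp


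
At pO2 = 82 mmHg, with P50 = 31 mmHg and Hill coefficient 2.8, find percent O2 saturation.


Y = pO2^n / (P50^n + pO2^n)
Y = 82^2.8 / (31^2.8 + 82^2.8)
Y = 93.84%

93.84%


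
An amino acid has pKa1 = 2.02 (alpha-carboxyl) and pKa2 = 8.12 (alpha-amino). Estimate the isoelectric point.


pI = (pKa1 + pKa2) / 2
pI = (2.02 + 8.12) / 2
pI = 5.07

5.07


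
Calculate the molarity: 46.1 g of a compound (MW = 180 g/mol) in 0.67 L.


C = (mass / MW) / volume
C = (46.1 / 180) / 0.67
C = 0.3823 M

0.3823 M


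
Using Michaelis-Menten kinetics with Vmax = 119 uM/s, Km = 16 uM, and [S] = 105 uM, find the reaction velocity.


v = Vmax * [S] / (Km + [S])
v = 119 * 105 / (16 + 105)
v = 103.2645 uM/s

103.2645 uM/s


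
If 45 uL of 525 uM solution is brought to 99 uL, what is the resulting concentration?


C2 = C1 * V1 / V2
C2 = 525 * 45 / 99
C2 = 238.6364 uM

238.6364 uM


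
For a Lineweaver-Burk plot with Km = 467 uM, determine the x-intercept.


x-intercept = -1/Km
= -1/467
= -0.0021 1/uM

-0.0021 1/uM


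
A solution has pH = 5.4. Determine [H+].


[H+] = 10^(-pH)
[H+] = 10^(-5.4)
[H+] = 3.981e-06 M

3.981e-06 M


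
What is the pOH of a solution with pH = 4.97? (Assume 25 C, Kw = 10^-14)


pOH = 14 - pH
pOH = 14 - 4.97
pOH = 9.03

9.03


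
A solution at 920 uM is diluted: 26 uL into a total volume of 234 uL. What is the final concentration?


C2 = C1 * V1 / V2
C2 = 920 * 26 / 234
C2 = 102.2222 uM

102.2222 uM


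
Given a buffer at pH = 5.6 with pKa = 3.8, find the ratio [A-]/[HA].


[A-]/[HA] = 10^(pH - pKa)
= 10^(5.6 - 3.8)
= 63.0957

63.0957


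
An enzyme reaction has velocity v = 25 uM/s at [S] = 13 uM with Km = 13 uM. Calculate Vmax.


Vmax = v * (Km + [S]) / [S]
Vmax = 25 * (13 + 13) / 13
Vmax = 50.0 uM/s

50.0 uM/s


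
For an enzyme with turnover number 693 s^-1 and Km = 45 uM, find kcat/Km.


Catalytic efficiency = kcat / Km
= 693 / 45
= 15.4 uM^-1*s^-1

15.4 uM^-1*s^-1


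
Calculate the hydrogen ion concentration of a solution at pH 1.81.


[H+] = 10^(-pH)
[H+] = 10^(-1.81)
[H+] = 0.0155 M

0.0155 M


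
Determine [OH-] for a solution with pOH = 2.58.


[OH-] = 10^(-pOH)
[OH-] = 10^(-2.58)
[OH-] = 0.0026 M

0.0026 M


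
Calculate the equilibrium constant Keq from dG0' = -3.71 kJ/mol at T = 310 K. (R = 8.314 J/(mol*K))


Keq = exp(-dG0 * 1000 / (R * T))
Keq = exp(-(-3.71) * 1000 / (8.314 * 310))
Keq = 4.2185

4.2185


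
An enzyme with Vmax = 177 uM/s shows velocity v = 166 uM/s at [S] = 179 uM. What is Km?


Km = [S] * (Vmax - v) / v
Km = 179 * (177 - 166) / 166
Km = 11.8614 uM

11.8614 uM


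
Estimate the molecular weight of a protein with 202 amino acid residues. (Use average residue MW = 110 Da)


MW = n_residues * 110 Da
MW = 202 * 110
MW = 22220 Da

22220 Da


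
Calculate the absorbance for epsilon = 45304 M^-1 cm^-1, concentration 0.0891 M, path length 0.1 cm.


A = epsilon * c * l
A = 45304 * 0.0891 * 0.1
A = 403.6586

403.6586


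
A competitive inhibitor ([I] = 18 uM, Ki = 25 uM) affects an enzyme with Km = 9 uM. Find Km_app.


Km_app = Km * (1 + [I]/Ki)
Km_app = 9 * (1 + 18/25)
Km_app = 15.48 uM

15.48 uM


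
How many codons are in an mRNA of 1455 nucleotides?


codons = nucleotides / 3
codons = 1455 / 3 = 485

485


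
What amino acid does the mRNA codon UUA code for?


Standard genetic code lookup.
Codon UUA -> Leu

Leu


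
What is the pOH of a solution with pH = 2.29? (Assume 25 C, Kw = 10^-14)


pOH = 14 - pH
pOH = 14 - 2.29
pOH = 11.71

11.71


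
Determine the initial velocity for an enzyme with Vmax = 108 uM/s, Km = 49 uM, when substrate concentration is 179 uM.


v = Vmax * [S] / (Km + [S])
v = 108 * 179 / (49 + 179)
v = 84.7895 uM/s

84.7895 uM/s


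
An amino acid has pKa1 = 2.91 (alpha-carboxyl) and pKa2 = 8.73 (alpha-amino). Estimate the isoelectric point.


pI = (pKa1 + pKa2) / 2
pI = (2.91 + 8.73) / 2
pI = 5.82

5.82


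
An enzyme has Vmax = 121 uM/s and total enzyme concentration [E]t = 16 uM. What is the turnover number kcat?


kcat = Vmax / [E]t
kcat = 121 / 16
kcat = 7.5625 s^-1

7.5625 s^-1


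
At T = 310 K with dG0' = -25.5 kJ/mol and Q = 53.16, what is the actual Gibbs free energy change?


dG = dG0' + RT * ln(Q) / 1000
dG = -25.5 + 8.314 * 310 * ln(53.16) / 1000
dG = -15.2594 kJ/mol

-15.2594 kJ/mol


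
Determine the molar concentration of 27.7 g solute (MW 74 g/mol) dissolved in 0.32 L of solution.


C = (mass / MW) / volume
C = (27.7 / 74) / 0.32
C = 1.1698 M

1.1698 M


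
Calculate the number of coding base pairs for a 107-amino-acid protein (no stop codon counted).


Each amino acid = 1 codon = 3 bp
bp = 107 * 3 = 321 bp

321 bp


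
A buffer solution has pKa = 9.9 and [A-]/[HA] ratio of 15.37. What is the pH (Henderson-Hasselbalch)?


pH = pKa + log10([A-]/[HA])
pH = 9.9 + log10(15.37)
pH = 11.0867

11.0867


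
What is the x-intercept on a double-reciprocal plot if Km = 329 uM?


x-intercept = -1/Km
= -1/329
= -0.003 1/uM

-0.003 1/uM


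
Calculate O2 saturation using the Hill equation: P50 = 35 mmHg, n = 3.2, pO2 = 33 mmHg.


Y = pO2^n / (P50^n + pO2^n)
Y = 33^3.2 / (35^3.2 + 33^3.2)
Y = 45.31%

45.31%


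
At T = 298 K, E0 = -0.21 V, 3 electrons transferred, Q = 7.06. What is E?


E = E0 - (RT/nF) * ln(Q)
E = -0.21 - (8.314 * 298 / (3 * 96485)) * ln(7.06)
E = -0.2267 V

-0.2267 V


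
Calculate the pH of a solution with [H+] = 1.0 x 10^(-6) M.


pH = -log10([H+])
pH = -log10(1.0 x 10^(-6))
pH = 6.0

6.0


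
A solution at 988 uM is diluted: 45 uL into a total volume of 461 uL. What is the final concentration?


C2 = C1 * V1 / V2
C2 = 988 * 45 / 461
C2 = 96.4425 uM

96.4425 uM


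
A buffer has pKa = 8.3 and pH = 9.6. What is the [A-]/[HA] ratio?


[A-]/[HA] = 10^(pH - pKa)
= 10^(9.6 - 8.3)
= 19.9526

19.9526


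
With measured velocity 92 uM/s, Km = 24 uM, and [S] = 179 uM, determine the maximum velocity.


Vmax = v * (Km + [S]) / [S]
Vmax = 92 * (24 + 179) / 179
Vmax = 104.3352 uM/s

104.3352 uM/s


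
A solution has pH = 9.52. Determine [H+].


[H+] = 10^(-pH)
[H+] = 10^(-9.52)
[H+] = 3.020e-10 M

3.020e-10 M


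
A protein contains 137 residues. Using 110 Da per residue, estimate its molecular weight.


MW = n_residues * 110 Da
MW = 137 * 110
MW = 15070 Da

15070 Da


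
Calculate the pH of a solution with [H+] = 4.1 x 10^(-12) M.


pH = -log10([H+])
pH = -log10(4.1 x 10^(-12))
pH = 11.3872

11.3872


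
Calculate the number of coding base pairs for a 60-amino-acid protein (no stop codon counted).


Each amino acid = 1 codon = 3 bp
bp = 60 * 3 = 180 bp

180 bp
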